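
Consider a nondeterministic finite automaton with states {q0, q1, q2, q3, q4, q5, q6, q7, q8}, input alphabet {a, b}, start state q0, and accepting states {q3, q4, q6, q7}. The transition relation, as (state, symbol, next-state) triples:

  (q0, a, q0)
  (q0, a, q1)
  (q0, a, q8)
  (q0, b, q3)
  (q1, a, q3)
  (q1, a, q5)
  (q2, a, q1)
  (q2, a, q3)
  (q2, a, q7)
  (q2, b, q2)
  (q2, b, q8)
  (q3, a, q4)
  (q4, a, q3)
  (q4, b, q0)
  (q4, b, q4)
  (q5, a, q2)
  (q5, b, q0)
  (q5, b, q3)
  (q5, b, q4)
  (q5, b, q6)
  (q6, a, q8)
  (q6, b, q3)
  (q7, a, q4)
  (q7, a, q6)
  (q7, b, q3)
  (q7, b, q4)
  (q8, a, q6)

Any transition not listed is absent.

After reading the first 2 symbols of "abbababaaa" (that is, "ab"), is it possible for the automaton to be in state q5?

Start in {q0}.
Read 'a': q0→{q0, q1, q8}; now {q0, q1, q8}.
Read 'b': q0→{q3}, q1→∅, q8→∅; now {q3}.
State q5 is not in {q3}.

No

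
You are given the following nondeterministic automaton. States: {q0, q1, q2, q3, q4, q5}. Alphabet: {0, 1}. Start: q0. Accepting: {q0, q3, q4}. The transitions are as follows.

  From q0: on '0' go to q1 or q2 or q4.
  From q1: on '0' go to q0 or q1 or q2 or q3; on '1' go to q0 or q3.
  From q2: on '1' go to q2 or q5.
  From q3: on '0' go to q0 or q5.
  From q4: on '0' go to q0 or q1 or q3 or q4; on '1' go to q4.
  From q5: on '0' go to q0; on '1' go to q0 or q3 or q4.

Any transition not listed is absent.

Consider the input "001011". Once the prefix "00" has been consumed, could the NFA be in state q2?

Yes

Start in {q0}.
Read '0': {q0} → {q1, q2, q4}.
Read '0': {q1, q2, q4} → {q0, q1, q2, q3, q4}.
State q2 is in {q0, q1, q2, q3, q4}.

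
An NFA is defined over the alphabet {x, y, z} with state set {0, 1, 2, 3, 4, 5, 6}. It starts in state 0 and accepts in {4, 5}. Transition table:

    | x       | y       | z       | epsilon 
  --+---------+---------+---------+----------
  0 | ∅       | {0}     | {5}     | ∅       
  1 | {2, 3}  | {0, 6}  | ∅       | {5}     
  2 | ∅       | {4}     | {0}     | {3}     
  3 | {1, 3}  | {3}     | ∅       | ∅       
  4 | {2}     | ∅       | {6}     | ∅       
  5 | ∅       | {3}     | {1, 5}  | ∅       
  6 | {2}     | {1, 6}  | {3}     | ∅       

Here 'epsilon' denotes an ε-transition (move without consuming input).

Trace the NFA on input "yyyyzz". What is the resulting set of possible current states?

{1, 5}

Start in {0}.
Read 'y': {0} → {0}.
Read 'y': {0} → {0}.
Read 'y': {0} → {0}.
Read 'y': {0} → {0}.
Read 'z': {0} → {5}.
Read 'z': {5} → {1, 5}.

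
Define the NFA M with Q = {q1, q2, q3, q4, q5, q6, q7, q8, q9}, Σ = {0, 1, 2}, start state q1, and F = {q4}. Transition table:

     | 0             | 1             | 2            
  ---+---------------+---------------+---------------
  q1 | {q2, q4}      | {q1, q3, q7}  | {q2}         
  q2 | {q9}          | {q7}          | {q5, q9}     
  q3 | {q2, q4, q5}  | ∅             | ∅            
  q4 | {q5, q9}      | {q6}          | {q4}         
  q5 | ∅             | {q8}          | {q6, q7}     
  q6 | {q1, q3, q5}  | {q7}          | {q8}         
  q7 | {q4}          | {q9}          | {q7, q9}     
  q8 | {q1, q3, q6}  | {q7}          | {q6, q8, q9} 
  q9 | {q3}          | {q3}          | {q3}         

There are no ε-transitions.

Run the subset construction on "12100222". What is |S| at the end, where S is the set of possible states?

Start in {q1}.
Read '1': {q1} → {q1, q3, q7}.
Read '2': {q1, q3, q7} → {q2, q7, q9}.
Read '1': {q2, q7, q9} → {q3, q7, q9}.
Read '0': {q3, q7, q9} → {q2, q3, q4, q5}.
Read '0': {q2, q3, q4, q5} → {q2, q4, q5, q9}.
Read '2': {q2, q4, q5, q9} → {q3, q4, q5, q6, q7, q9}.
Read '2': {q3, q4, q5, q6, q7, q9} → {q3, q4, q6, q7, q8, q9}.
Read '2': {q3, q4, q6, q7, q8, q9} → {q3, q4, q6, q7, q8, q9}.
That set has 6 states.

6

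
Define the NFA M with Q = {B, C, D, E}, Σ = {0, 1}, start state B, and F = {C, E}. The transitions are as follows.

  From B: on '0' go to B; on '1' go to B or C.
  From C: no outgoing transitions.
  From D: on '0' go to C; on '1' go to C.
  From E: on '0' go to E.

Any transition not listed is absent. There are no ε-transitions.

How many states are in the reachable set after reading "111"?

Start in {B}.
Read '1': {B} → {B, C}.
Read '1': {B, C} → {B, C}.
Read '1': {B, C} → {B, C}.
That set has 2 states.

2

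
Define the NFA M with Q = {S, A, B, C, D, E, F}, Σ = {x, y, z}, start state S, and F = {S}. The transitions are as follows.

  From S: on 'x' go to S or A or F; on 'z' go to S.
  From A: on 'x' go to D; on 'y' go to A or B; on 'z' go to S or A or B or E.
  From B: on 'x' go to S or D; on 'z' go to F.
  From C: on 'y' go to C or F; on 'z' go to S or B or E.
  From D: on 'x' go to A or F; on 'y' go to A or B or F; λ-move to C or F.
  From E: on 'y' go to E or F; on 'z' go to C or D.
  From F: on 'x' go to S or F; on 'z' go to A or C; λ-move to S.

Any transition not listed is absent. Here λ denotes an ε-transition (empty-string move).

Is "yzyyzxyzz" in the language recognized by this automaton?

No

Start in {S}.
Read 'y': {S} → ∅.
The set is empty and remains empty for the remaining 8 symbols.
The final set ∅ contains no accepting state.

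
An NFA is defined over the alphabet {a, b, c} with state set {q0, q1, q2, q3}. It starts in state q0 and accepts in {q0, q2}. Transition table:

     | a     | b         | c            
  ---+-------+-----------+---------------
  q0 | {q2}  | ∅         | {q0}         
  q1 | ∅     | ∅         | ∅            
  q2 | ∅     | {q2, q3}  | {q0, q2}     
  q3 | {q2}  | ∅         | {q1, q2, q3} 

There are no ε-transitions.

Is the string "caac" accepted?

Start in {q0}.
Read 'c': {q0} → {q0}.
Read 'a': {q0} → {q2}.
Read 'a': {q2} → ∅.
The set is empty and remains empty for the remaining 1 symbol.
The final set ∅ contains no accepting state.

No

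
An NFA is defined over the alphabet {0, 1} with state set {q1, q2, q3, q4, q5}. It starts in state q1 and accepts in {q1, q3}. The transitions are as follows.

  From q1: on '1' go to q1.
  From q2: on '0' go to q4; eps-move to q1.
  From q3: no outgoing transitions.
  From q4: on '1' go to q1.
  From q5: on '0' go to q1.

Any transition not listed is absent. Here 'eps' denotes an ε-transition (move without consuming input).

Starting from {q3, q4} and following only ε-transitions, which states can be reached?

{q3, q4}

Begin with {q3, q4}.
No ε-moves leave this set, so the closure equals the set itself.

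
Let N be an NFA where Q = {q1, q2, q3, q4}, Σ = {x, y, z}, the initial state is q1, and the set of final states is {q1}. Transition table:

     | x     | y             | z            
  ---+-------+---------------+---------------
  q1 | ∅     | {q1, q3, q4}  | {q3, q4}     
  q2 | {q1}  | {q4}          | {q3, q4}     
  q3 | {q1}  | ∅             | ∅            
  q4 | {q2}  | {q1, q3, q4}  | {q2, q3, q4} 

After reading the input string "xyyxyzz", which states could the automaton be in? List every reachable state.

Start in {q1}.
Read 'x': q1→∅; now ∅.
The set is empty and remains empty for the remaining 6 symbols.

∅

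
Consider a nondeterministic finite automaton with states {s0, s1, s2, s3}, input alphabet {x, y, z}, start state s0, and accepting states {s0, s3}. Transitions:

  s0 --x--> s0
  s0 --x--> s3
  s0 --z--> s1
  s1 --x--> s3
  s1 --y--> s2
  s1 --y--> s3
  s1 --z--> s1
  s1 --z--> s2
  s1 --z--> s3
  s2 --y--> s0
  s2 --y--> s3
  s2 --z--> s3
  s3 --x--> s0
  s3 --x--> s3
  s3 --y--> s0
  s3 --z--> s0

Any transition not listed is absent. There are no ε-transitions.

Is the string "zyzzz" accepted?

Start in {s0}.
Read 'z': s0→{s1}; now {s1}.
Read 'y': s1→{s2, s3}; now {s2, s3}.
Read 'z': s2→{s3}, s3→{s0}; now {s0, s3}.
Read 'z': s0→{s1}, s3→{s0}; now {s0, s1}.
Read 'z': s0→{s1}, s1→{s1, s2, s3}; now {s1, s2, s3}.
The final set {s1, s2, s3} contains the accepting state s3.

Yes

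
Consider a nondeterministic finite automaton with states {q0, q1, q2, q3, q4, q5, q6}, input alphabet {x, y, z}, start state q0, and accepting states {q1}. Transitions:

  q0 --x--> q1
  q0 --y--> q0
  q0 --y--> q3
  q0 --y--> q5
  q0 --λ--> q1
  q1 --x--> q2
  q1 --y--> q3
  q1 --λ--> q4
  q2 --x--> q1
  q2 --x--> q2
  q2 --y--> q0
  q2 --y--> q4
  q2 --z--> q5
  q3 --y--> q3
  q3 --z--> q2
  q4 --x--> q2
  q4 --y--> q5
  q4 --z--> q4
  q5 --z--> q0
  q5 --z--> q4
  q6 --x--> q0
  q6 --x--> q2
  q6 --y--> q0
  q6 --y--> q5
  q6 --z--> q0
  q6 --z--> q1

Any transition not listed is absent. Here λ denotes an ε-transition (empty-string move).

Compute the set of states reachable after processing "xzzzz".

{q4}

Start: ε-closure({q0}) = {q0, q1, q4}.
Read 'x': {q0, q1, q4} → {q1, q2, q4}.
Read 'z': {q1, q2, q4} → {q4, q5}.
Read 'z': {q4, q5} → {q0, q1, q4}.
Read 'z': {q0, q1, q4} → {q4}.
Read 'z': {q4} → {q4}.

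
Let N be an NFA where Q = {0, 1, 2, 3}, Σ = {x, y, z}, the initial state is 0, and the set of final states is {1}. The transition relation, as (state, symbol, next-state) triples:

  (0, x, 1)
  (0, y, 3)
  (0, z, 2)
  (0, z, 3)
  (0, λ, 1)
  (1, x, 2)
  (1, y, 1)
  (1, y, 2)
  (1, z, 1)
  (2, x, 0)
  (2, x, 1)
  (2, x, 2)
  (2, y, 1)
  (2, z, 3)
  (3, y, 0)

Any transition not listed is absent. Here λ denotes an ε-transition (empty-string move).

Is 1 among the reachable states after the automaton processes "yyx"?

Yes

Start: ε-closure({0}) = {0, 1}.
Read 'y': {0, 1} → {1, 2, 3}.
Read 'y': {1, 2, 3} → {0, 1, 2}.
Read 'x': {0, 1, 2} → {0, 1, 2}.
State 1 is in {0, 1, 2}.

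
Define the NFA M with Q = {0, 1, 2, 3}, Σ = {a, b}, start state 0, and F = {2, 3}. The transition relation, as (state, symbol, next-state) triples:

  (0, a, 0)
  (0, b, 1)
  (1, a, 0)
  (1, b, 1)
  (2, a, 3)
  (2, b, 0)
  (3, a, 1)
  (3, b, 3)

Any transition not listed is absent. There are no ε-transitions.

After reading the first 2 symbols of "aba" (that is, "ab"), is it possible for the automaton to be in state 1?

Start in {0}.
Read 'a': 0→{0}; now {0}.
Read 'b': 0→{1}; now {1}.
State 1 is in {1}.

Yes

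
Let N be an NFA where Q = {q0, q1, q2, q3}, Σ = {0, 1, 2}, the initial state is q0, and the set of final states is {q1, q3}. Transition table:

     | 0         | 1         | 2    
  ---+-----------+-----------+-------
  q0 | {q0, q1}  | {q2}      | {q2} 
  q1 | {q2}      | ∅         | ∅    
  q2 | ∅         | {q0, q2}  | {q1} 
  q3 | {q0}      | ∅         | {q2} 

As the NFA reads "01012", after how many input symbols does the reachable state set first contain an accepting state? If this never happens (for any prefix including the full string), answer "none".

Start in {q0}.
Read '0': q0→{q0, q1}; now {q0, q1}.
None of the earlier sets intersect F, but {q0, q1} does.

1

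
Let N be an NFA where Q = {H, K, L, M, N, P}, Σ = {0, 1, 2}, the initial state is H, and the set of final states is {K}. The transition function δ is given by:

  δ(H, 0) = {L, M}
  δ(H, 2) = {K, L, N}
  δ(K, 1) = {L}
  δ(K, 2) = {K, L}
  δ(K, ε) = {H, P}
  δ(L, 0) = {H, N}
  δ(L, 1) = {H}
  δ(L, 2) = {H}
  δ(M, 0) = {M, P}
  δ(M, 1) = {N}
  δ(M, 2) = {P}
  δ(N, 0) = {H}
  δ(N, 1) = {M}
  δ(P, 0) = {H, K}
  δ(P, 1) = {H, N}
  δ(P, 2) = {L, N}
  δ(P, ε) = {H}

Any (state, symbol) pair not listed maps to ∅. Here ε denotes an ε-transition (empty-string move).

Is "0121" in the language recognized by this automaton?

Start in {H}.
Read '0': {H} → {L, M}.
Read '1': {L, M} → {H, N}.
Read '2': {H, N} → {H, K, L, N, P}.
Read '1': {H, K, L, N, P} → {H, L, M, N}.
The final set {H, L, M, N} contains no accepting state.

No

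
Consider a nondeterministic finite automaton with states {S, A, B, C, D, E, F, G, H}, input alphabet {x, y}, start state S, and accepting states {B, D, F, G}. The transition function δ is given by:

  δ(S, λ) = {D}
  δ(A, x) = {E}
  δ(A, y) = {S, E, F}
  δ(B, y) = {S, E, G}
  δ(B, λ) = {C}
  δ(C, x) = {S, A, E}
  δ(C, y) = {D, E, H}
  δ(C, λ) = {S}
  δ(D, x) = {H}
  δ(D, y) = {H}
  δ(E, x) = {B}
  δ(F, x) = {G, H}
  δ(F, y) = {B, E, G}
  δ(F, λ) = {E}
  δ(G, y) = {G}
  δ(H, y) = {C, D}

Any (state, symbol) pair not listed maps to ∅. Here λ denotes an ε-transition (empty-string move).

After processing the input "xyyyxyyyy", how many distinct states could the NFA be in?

Start: ε-closure({S}) = {S, D}.
Read 'x': {S, D} → {H}.
Read 'y': {H} → {S, C, D}.
Read 'y': {S, C, D} → {D, E, H}.
Read 'y': {D, E, H} → {S, C, D, H}.
Read 'x': {S, C, D, H} → {S, A, D, E, H}.
Read 'y': {S, A, D, E, H} → {S, C, D, E, F, H}.
Read 'y': {S, C, D, E, F, H} → {S, B, C, D, E, G, H}.
Read 'y': {S, B, C, D, E, G, H} → {S, C, D, E, G, H}.
Read 'y': {S, C, D, E, G, H} → {S, C, D, E, G, H}.
That set has 6 states.

6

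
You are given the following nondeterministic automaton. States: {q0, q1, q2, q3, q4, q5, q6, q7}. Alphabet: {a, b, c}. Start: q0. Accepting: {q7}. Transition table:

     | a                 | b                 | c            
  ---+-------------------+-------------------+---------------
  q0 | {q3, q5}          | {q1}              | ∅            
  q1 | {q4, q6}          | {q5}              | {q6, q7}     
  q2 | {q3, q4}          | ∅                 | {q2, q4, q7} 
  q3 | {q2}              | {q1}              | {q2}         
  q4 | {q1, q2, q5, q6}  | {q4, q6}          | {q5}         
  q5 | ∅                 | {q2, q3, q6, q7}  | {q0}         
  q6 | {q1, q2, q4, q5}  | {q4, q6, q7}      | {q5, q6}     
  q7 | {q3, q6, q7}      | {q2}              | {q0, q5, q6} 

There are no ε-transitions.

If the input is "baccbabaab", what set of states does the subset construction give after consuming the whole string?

Start in {q0}.
Read 'b': {q0} → {q1}.
Read 'a': {q1} → {q4, q6}.
Read 'c': {q4, q6} → {q5, q6}.
Read 'c': {q5, q6} → {q0, q5, q6}.
Read 'b': {q0, q5, q6} → {q1, q2, q3, q4, q6, q7}.
Read 'a': {q1, q2, q3, q4, q6, q7} → {q1, q2, q3, q4, q5, q6, q7}.
Read 'b': {q1, q2, q3, q4, q5, q6, q7} → {q1, q2, q3, q4, q5, q6, q7}.
Read 'a': {q1, q2, q3, q4, q5, q6, q7} → {q1, q2, q3, q4, q5, q6, q7}.
Read 'a': {q1, q2, q3, q4, q5, q6, q7} → {q1, q2, q3, q4, q5, q6, q7}.
Read 'b': {q1, q2, q3, q4, q5, q6, q7} → {q1, q2, q3, q4, q5, q6, q7}.

{q1, q2, q3, q4, q5, q6, q7}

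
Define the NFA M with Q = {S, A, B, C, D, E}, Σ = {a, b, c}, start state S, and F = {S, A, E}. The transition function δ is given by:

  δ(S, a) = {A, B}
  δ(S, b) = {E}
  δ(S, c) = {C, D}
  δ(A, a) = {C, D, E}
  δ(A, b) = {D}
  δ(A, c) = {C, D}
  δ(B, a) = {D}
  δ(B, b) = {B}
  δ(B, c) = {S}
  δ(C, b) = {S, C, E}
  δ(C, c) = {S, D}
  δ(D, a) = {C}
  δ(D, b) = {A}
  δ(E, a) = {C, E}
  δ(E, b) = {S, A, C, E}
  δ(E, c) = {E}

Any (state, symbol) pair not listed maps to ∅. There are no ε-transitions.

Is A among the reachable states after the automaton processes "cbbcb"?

Yes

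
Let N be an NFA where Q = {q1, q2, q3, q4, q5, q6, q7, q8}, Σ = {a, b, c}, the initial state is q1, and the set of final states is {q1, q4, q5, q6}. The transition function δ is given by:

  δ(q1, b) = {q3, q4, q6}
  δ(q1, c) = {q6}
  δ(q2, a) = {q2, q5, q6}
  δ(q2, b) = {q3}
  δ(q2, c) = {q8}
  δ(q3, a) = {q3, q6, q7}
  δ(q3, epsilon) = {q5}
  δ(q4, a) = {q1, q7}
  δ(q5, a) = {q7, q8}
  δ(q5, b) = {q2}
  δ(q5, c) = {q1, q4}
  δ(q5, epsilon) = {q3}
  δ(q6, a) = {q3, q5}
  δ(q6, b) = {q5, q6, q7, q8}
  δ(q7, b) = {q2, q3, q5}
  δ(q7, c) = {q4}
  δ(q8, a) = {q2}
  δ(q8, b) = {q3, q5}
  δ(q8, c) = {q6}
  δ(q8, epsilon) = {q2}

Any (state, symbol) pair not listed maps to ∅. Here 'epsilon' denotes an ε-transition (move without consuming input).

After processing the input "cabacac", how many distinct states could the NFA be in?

Start in {q1}.
Read 'c': {q1} → {q6}.
Read 'a': {q6} → {q3, q5}.
Read 'b': {q3, q5} → {q2}.
Read 'a': {q2} → {q2, q3, q5, q6}.
Read 'c': {q2, q3, q5, q6} → {q1, q2, q4, q8}.
Read 'a': {q1, q2, q4, q8} → {q1, q2, q3, q5, q6, q7}.
Read 'c': {q1, q2, q3, q5, q6, q7} → {q1, q2, q4, q6, q8}.
That set has 5 states.

5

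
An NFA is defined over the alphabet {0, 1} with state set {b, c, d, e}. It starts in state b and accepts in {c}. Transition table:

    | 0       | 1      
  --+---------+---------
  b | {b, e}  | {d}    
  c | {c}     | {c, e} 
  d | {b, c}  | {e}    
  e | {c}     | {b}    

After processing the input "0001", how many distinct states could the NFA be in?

4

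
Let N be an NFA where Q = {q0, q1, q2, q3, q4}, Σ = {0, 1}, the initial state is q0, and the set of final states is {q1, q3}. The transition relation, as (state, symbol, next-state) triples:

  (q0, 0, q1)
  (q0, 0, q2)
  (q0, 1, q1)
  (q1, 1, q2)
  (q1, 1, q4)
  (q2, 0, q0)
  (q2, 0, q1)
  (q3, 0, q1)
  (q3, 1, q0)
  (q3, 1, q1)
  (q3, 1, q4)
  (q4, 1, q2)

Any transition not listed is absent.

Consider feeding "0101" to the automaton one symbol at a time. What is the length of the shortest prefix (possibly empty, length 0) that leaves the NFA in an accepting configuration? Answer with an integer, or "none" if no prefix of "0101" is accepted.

Start in {q0}.
Read '0': {q0} → {q1, q2}.
None of the earlier sets intersect F, but {q1, q2} does.

1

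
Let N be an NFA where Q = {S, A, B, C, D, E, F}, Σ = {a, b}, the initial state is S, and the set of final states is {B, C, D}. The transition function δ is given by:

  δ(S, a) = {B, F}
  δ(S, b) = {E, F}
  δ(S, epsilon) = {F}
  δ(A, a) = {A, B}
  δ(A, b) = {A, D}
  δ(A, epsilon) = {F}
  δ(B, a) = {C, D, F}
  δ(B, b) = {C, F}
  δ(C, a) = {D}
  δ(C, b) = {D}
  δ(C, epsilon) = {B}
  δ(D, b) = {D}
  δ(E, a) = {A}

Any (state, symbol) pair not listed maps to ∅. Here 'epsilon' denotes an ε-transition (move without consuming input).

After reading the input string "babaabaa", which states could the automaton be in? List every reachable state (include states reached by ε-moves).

{A, B, C, D, F}

Start: ε-closure({S}) = {S, F}.
Read 'b': {S, F} → {E, F}.
Read 'a': {E, F} → {A, F}.
Read 'b': {A, F} → {A, D, F}.
Read 'a': {A, D, F} → {A, B, F}.
Read 'a': {A, B, F} → {A, B, C, D, F}.
Read 'b': {A, B, C, D, F} → {A, B, C, D, F}.
Read 'a': {A, B, C, D, F} → {A, B, C, D, F}.
Read 'a': {A, B, C, D, F} → {A, B, C, D, F}.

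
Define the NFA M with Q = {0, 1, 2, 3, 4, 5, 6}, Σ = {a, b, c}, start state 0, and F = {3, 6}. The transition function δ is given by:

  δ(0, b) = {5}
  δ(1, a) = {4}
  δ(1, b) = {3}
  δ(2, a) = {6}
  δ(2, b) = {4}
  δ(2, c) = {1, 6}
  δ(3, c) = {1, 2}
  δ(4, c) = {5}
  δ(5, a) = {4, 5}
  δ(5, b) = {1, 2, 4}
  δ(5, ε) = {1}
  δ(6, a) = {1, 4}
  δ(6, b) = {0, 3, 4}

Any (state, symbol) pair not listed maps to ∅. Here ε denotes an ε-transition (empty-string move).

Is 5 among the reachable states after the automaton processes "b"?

Start in {0}.
Read 'b': 0→{5}; union {5}; ε-closure = {1, 5}.
State 5 is in {1, 5}.

Yes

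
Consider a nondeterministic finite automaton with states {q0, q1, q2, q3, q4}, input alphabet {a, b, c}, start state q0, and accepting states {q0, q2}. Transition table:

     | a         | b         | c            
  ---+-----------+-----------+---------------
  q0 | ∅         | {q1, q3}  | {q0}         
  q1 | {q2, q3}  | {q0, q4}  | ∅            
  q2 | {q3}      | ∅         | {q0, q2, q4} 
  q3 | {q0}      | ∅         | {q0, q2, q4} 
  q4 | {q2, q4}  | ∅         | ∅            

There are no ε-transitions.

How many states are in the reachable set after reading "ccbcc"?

Start in {q0}.
Read 'c': {q0} → {q0}.
Read 'c': {q0} → {q0}.
Read 'b': {q0} → {q1, q3}.
Read 'c': {q1, q3} → {q0, q2, q4}.
Read 'c': {q0, q2, q4} → {q0, q2, q4}.
That set has 3 states.

3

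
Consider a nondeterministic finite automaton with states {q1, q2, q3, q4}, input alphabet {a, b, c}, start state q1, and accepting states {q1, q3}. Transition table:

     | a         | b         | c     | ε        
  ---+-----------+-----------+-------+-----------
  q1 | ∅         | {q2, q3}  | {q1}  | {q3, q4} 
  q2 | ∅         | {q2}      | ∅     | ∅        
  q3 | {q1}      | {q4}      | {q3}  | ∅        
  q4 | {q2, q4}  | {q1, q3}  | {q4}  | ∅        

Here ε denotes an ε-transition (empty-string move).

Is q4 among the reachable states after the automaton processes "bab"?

Start: ε-closure({q1}) = {q1, q3, q4}.
Read 'b': {q1, q3, q4} → {q1, q2, q3, q4}.
Read 'a': {q1, q2, q3, q4} → {q1, q2, q3, q4}.
Read 'b': {q1, q2, q3, q4} → {q1, q2, q3, q4}.
State q4 is in {q1, q2, q3, q4}.

Yes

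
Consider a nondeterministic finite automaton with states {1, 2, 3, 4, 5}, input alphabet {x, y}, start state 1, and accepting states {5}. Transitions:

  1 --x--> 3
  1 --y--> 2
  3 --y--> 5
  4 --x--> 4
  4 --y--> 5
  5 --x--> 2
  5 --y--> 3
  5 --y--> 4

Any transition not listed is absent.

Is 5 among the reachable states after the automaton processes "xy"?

Yes

Start in {1}.
Read 'x': 1→{3}; now {3}.
Read 'y': 3→{5}; now {5}.
State 5 is in {5}.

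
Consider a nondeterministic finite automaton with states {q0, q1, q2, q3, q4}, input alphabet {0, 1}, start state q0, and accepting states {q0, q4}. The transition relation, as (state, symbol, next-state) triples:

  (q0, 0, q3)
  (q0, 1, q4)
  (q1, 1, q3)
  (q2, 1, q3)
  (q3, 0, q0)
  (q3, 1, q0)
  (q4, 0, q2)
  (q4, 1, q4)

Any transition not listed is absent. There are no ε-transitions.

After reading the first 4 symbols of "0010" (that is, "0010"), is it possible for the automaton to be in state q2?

Yes

Start in {q0}.
Read '0': q0→{q3}; now {q3}.
Read '0': q3→{q0}; now {q0}.
Read '1': q0→{q4}; now {q4}.
Read '0': q4→{q2}; now {q2}.
State q2 is in {q2}.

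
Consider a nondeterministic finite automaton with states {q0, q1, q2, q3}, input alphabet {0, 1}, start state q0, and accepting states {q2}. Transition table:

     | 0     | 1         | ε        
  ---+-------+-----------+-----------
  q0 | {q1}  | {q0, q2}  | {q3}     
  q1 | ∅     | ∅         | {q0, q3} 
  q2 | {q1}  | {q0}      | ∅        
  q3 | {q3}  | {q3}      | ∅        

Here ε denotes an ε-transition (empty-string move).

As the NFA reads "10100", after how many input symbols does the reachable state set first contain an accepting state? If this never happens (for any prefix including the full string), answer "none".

Start: ε-closure({q0}) = {q0, q3}.
Read '1': {q0, q3} → {q0, q2, q3}.
None of the earlier sets intersect F, but {q0, q2, q3} does.

1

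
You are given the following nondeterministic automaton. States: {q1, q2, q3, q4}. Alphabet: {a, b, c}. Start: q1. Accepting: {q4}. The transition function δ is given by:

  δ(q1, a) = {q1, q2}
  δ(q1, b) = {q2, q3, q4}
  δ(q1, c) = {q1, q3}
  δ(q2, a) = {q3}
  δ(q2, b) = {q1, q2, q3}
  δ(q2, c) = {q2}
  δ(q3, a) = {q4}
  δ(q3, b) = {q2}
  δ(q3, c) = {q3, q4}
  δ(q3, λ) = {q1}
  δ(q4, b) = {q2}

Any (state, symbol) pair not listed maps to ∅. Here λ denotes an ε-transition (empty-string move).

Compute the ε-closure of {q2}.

Begin with {q2}.
No ε-moves leave this set, so the closure equals the set itself.

{q2}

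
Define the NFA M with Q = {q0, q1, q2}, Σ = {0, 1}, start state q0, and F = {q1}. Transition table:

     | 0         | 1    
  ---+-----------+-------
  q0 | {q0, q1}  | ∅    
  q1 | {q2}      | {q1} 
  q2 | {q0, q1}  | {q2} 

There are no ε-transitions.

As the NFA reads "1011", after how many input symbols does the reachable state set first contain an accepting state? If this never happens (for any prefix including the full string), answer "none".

none

Start in {q0}.
Read '1': q0→∅; now ∅.
The set is empty and remains empty for the remaining 3 symbols.
No reachable set along the way intersects F.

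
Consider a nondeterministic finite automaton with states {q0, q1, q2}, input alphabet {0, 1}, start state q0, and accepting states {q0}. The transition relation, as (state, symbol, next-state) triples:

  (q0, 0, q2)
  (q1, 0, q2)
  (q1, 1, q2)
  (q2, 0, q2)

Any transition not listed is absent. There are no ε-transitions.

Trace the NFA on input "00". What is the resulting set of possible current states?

Start in {q0}.
Read '0': {q0} → {q2}.
Read '0': {q2} → {q2}.

{q2}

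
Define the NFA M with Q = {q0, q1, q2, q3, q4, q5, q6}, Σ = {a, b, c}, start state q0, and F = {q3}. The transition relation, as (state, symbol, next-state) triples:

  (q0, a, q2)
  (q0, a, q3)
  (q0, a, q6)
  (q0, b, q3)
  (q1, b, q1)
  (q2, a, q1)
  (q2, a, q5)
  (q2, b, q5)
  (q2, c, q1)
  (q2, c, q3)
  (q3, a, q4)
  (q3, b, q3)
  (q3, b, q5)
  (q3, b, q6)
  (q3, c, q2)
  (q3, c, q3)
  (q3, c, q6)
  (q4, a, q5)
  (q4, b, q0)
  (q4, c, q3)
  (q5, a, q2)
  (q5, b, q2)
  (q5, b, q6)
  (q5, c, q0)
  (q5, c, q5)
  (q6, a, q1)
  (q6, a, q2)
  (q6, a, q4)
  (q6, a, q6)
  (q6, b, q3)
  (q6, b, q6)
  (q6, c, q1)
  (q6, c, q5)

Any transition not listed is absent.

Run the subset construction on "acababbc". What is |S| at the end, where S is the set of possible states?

6

Start in {q0}.
Read 'a': q0→{q2, q3, q6}; now {q2, q3, q6}.
Read 'c': q2→{q1, q3}, q3→{q2, q3, q6}, q6→{q1, q5}; now {q1, q2, q3, q5, q6}.
Read 'a': q1→∅, q2→{q1, q5}, q3→{q4}, q5→{q2}, q6→{q1, q2, q4, q6}; now {q1, q2, q4, q5, q6}.
Read 'b': q1→{q1}, q2→{q5}, q4→{q0}, q5→{q2, q6}, q6→{q3, q6}; now {q0, q1, q2, q3, q5, q6}.
Read 'a': q0→{q2, q3, q6}, q1→∅, q2→{q1, q5}, q3→{q4}, q5→{q2}, q6→{q1, q2, q4, q6}; now {q1, q2, q3, q4, q5, q6}.
Read 'b': q1→{q1}, q2→{q5}, q3→{q3, q5, q6}, q4→{q0}, q5→{q2, q6}, q6→{q3, q6}; now {q0, q1, q2, q3, q5, q6}.
Read 'b': q0→{q3}, q1→{q1}, q2→{q5}, q3→{q3, q5, q6}, q5→{q2, q6}, q6→{q3, q6}; now {q1, q2, q3, q5, q6}.
Read 'c': q1→∅, q2→{q1, q3}, q3→{q2, q3, q6}, q5→{q0, q5}, q6→{q1, q5}; now {q0, q1, q2, q3, q5, q6}.
That set has 6 states.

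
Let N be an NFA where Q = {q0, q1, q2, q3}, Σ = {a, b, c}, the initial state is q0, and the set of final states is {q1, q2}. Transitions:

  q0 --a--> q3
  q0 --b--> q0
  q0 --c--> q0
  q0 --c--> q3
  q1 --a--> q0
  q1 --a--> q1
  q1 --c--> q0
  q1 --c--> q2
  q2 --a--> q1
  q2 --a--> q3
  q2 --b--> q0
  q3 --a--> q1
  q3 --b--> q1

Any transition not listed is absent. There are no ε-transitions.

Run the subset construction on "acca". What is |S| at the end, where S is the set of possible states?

0

Start in {q0}.
Read 'a': q0→{q3}; now {q3}.
Read 'c': q3→∅; now ∅.
The set is empty and remains empty for the remaining 2 symbols.
That set has 0 states.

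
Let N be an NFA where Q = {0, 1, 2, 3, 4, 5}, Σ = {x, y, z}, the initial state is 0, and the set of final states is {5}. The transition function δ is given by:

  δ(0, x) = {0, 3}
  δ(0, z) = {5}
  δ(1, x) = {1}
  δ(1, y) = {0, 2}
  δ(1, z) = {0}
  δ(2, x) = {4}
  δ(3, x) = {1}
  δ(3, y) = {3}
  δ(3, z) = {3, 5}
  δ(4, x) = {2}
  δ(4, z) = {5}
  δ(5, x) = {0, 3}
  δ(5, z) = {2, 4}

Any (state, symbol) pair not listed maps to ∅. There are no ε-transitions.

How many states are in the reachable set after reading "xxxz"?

3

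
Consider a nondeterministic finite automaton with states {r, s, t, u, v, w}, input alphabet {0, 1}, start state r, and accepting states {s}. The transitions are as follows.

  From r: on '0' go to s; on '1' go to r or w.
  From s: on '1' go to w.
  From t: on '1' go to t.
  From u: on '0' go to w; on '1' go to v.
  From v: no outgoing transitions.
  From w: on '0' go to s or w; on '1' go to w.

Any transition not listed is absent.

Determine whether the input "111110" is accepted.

Start in {r}.
Read '1': r→{r, w}; now {r, w}.
Read '1': r→{r, w}, w→{w}; now {r, w}.
Read '1': r→{r, w}, w→{w}; now {r, w}.
Read '1': r→{r, w}, w→{w}; now {r, w}.
Read '1': r→{r, w}, w→{w}; now {r, w}.
Read '0': r→{s}, w→{s, w}; now {s, w}.
The final set {s, w} contains the accepting state s.

Yes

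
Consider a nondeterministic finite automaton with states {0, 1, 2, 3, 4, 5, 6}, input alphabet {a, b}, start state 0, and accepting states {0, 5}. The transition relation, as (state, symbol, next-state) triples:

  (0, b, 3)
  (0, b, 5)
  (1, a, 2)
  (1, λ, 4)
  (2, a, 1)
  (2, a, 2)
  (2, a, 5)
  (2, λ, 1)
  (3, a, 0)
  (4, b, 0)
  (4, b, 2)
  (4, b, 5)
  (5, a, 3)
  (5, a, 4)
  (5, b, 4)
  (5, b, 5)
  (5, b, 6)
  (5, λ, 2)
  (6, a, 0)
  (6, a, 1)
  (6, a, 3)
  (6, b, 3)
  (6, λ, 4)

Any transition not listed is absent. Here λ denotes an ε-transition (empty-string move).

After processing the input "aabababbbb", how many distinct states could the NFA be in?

0

Start in {0}.
Read 'a': 0→∅; now ∅.
The set is empty and remains empty for the remaining 9 symbols.
That set has 0 states.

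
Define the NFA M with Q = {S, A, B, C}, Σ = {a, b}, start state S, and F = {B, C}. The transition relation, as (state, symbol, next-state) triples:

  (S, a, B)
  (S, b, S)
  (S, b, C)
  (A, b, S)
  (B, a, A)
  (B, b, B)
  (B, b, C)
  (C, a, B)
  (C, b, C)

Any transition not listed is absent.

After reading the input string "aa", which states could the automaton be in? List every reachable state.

Start in {S}.
Read 'a': S→{B}; now {B}.
Read 'a': B→{A}; now {A}.

{A}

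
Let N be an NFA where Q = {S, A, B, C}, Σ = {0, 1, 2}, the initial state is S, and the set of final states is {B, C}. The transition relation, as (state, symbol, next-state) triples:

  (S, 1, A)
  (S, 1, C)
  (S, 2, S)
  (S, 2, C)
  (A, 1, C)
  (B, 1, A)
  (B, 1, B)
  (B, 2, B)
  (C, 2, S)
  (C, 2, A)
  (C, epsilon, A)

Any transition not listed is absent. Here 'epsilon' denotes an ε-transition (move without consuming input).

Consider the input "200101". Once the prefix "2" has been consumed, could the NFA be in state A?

Yes

Start in {S}.
Read '2': {S} → {S, A, C}.
State A is in {S, A, C}.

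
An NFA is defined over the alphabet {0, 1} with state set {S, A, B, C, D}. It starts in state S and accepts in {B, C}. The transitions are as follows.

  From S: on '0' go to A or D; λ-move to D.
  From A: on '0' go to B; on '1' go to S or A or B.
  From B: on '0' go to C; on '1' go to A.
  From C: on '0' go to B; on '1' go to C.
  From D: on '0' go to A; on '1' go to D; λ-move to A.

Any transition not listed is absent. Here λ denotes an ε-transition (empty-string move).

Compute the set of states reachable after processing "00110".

{A, B, C, D}

Start: ε-closure({S}) = {S, A, D}.
Read '0': S→{A, D}, A→{B}, D→{A}; now {A, B, D}.
Read '0': A→{B}, B→{C}, D→{A}; now {A, B, C}.
Read '1': A→{S, A, B}, B→{A}, C→{C}; union {S, A, B, C}; ε-closure = {S, A, B, C, D}.
Read '1': S→∅, A→{S, A, B}, B→{A}, C→{C}, D→{D}; now {S, A, B, C, D}.
Read '0': S→{A, D}, A→{B}, B→{C}, C→{B}, D→{A}; now {A, B, C, D}.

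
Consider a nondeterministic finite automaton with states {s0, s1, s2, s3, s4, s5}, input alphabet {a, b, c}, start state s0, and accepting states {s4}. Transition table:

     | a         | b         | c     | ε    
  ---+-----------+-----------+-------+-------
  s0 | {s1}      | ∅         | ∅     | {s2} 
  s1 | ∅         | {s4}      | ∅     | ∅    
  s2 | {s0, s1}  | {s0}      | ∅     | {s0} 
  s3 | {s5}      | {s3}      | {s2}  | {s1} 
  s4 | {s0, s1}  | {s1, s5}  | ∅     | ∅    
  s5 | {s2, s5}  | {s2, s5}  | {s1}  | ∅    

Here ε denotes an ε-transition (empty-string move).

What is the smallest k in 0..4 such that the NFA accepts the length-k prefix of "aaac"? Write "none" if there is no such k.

none

Start: ε-closure({s0}) = {s0, s2}.
Read 'a': s0→{s1}, s2→{s0, s1}; union {s0, s1}; ε-closure = {s0, s1, s2}.
Read 'a': s0→{s1}, s1→∅, s2→{s0, s1}; union {s0, s1}; ε-closure = {s0, s1, s2}.
Read 'a': s0→{s1}, s1→∅, s2→{s0, s1}; union {s0, s1}; ε-closure = {s0, s1, s2}.
Read 'c': s0→∅, s1→∅, s2→∅; now ∅.
No reachable set along the way intersects F.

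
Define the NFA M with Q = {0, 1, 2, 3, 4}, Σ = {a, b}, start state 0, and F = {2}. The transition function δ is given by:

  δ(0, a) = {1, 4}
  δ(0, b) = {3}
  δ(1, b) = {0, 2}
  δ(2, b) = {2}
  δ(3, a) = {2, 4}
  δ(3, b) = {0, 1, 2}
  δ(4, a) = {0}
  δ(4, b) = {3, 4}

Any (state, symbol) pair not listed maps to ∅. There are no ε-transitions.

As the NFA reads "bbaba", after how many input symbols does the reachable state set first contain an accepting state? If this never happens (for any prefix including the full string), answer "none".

Start in {0}.
Read 'b': {0} → {3}.
Read 'b': {3} → {0, 1, 2}.
None of the earlier sets intersect F, but {0, 1, 2} does.

2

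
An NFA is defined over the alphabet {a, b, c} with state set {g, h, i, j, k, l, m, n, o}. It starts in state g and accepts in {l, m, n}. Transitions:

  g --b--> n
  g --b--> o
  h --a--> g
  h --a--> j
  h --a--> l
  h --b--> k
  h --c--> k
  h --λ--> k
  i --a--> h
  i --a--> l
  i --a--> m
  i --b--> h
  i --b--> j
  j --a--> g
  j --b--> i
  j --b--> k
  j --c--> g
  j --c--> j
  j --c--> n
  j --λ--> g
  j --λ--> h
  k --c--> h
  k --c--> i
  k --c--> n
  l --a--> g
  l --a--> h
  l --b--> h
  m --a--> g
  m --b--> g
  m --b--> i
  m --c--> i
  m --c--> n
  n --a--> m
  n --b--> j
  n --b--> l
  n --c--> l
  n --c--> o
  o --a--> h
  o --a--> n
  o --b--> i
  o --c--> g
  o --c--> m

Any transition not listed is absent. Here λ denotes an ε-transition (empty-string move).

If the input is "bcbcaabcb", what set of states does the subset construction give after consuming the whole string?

{g, h, i, j, k, l, n, o}

Start in {g}.
Read 'b': {g} → {n, o}.
Read 'c': {n, o} → {g, l, m, o}.
Read 'b': {g, l, m, o} → {g, h, i, k, n, o}.
Read 'c': {g, h, i, k, n, o} → {g, h, i, k, l, m, n, o}.
Read 'a': {g, h, i, k, l, m, n, o} → {g, h, j, k, l, m, n}.
Read 'a': {g, h, j, k, l, m, n} → {g, h, j, k, l, m}.
Read 'b': {g, h, j, k, l, m} → {g, h, i, k, n, o}.
Read 'c': {g, h, i, k, n, o} → {g, h, i, k, l, m, n, o}.
Read 'b': {g, h, i, k, l, m, n, o} → {g, h, i, j, k, l, n, o}.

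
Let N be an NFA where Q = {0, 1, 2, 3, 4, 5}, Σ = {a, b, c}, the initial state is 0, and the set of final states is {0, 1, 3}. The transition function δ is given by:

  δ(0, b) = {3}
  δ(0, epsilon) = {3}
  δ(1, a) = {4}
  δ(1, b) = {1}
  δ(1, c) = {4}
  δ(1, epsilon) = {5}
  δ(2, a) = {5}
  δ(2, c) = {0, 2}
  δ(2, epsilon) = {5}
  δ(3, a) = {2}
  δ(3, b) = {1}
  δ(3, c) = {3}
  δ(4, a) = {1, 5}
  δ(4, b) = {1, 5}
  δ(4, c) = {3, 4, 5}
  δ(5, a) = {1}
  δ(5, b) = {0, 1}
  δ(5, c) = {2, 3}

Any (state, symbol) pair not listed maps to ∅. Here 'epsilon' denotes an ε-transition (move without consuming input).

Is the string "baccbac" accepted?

Start: ε-closure({0}) = {0, 3}.
Read 'b': {0, 3} → {1, 3, 5}.
Read 'a': {1, 3, 5} → {1, 2, 4, 5}.
Read 'c': {1, 2, 4, 5} → {0, 2, 3, 4, 5}.
Read 'c': {0, 2, 3, 4, 5} → {0, 2, 3, 4, 5}.
Read 'b': {0, 2, 3, 4, 5} → {0, 1, 3, 5}.
Read 'a': {0, 1, 3, 5} → {1, 2, 4, 5}.
Read 'c': {1, 2, 4, 5} → {0, 2, 3, 4, 5}.
The final set {0, 2, 3, 4, 5} contains the accepting states 0, 3.

Yes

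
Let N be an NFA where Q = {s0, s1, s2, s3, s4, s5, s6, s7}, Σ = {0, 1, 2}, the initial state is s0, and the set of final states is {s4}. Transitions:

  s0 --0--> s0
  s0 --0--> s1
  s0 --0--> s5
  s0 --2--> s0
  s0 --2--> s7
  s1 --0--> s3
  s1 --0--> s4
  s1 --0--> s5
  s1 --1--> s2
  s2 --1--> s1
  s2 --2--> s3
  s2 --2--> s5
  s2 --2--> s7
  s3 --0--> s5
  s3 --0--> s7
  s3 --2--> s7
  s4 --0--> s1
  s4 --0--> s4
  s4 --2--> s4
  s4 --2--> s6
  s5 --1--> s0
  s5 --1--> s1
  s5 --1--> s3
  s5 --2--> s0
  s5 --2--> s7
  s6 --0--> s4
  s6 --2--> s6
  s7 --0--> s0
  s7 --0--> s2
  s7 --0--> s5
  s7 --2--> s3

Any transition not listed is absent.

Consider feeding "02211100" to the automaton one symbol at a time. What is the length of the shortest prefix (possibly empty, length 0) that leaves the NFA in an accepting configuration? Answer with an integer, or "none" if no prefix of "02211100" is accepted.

none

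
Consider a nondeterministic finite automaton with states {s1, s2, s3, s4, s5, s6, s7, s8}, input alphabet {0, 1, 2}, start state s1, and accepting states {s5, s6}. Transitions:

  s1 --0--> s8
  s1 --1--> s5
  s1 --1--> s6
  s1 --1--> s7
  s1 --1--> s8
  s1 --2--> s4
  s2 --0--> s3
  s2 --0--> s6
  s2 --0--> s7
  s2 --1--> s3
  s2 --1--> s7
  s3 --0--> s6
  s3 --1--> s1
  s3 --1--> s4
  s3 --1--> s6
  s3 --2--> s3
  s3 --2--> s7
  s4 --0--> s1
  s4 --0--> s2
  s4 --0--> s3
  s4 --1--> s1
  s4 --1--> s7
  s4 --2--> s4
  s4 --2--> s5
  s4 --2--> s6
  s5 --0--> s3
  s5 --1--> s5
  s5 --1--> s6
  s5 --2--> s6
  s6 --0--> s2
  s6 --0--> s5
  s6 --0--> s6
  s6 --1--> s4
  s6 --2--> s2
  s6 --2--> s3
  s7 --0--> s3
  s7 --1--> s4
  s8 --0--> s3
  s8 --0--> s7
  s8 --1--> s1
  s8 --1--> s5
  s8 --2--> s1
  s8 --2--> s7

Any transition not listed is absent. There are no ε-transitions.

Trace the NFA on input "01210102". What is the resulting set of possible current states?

Start in {s1}.
Read '0': s1→{s8}; now {s8}.
Read '1': s8→{s1, s5}; now {s1, s5}.
Read '2': s1→{s4}, s5→{s6}; now {s4, s6}.
Read '1': s4→{s1, s7}, s6→{s4}; now {s1, s4, s7}.
Read '0': s1→{s8}, s4→{s1, s2, s3}, s7→{s3}; now {s1, s2, s3, s8}.
Read '1': s1→{s5, s6, s7, s8}, s2→{s3, s7}, s3→{s1, s4, s6}, s8→{s1, s5}; now {s1, s3, s4, s5, s6, s7, s8}.
Read '0': s1→{s8}, s3→{s6}, s4→{s1, s2, s3}, s5→{s3}, s6→{s2, s5, s6}, s7→{s3}, s8→{s3, s7}; now {s1, s2, s3, s5, s6, s7, s8}.
Read '2': s1→{s4}, s2→∅, s3→{s3, s7}, s5→{s6}, s6→{s2, s3}, s7→∅, s8→{s1, s7}; now {s1, s2, s3, s4, s6, s7}.

{s1, s2, s3, s4, s6, s7}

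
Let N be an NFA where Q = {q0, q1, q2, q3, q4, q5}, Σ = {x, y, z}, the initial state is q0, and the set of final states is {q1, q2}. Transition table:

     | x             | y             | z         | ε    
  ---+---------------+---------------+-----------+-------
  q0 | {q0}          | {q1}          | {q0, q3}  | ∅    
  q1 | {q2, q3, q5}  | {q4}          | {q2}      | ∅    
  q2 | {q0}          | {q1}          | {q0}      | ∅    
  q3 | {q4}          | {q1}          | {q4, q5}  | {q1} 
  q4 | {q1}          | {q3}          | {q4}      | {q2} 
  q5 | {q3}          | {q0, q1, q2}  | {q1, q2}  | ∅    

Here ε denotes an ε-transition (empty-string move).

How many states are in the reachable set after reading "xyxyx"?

Start in {q0}.
Read 'x': q0→{q0}; now {q0}.
Read 'y': q0→{q1}; now {q1}.
Read 'x': q1→{q2, q3, q5}; union {q2, q3, q5}; ε-closure = {q1, q2, q3, q5}.
Read 'y': q1→{q4}, q2→{q1}, q3→{q1}, q5→{q0, q1, q2}; now {q0, q1, q2, q4}.
Read 'x': q0→{q0}, q1→{q2, q3, q5}, q2→{q0}, q4→{q1}; now {q0, q1, q2, q3, q5}.
That set has 5 states.

5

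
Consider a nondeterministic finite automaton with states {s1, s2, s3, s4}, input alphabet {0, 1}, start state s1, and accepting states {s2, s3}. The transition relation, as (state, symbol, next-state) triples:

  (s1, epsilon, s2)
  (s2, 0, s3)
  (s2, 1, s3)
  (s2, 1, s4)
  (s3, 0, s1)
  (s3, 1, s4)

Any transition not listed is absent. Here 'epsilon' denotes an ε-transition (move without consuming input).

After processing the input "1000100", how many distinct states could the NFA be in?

1

Start: ε-closure({s1}) = {s1, s2}.
Read '1': s1→∅, s2→{s3, s4}; now {s3, s4}.
Read '0': s3→{s1}, s4→∅; union {s1}; ε-closure = {s1, s2}.
Read '0': s1→∅, s2→{s3}; now {s3}.
Read '0': s3→{s1}; union {s1}; ε-closure = {s1, s2}.
Read '1': s1→∅, s2→{s3, s4}; now {s3, s4}.
Read '0': s3→{s1}, s4→∅; union {s1}; ε-closure = {s1, s2}.
Read '0': s1→∅, s2→{s3}; now {s3}.
That set has 1 state.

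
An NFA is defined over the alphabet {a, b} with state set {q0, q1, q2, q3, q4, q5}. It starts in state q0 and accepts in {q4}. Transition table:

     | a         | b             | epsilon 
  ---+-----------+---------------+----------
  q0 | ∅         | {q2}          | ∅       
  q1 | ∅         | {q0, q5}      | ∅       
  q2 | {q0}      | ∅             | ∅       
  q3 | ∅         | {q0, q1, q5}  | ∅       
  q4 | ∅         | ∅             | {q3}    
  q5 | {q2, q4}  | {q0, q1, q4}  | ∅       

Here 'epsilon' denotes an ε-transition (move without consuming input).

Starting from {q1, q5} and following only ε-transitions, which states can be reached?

Begin with {q1, q5}.
No ε-moves leave this set, so the closure equals the set itself.

{q1, q5}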